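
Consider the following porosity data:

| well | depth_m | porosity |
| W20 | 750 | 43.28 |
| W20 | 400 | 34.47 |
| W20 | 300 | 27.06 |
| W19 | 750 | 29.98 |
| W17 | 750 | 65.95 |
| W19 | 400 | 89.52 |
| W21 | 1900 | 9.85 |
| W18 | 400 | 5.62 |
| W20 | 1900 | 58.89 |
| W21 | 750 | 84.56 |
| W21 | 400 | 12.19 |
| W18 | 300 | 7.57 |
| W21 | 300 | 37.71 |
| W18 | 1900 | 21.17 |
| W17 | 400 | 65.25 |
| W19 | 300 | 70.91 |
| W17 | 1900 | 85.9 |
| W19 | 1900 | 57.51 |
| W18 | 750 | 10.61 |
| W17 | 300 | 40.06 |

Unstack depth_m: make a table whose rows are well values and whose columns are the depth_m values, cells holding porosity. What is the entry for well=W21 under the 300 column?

37.71

Wide layout: rows indexed by well, columns are the 4 distinct depth_m values (750, 400, 300, 1900).
Cell (well=W21, depth_m=300) draws from the long row where well=W21 and depth_m=300, which has porosity=37.71.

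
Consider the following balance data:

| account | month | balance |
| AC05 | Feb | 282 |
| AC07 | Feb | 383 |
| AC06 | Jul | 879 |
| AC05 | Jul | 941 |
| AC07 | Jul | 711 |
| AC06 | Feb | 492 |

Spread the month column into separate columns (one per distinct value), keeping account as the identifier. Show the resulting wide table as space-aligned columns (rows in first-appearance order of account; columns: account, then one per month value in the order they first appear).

account  Feb  Jul
AC05     282  941
AC07     383  711
AC06     492  879

Columns: account plus the 2 distinct month values (Feb, Jul).
For example, row AC05 column Feb takes balance=282 from the long row (AC05, Feb).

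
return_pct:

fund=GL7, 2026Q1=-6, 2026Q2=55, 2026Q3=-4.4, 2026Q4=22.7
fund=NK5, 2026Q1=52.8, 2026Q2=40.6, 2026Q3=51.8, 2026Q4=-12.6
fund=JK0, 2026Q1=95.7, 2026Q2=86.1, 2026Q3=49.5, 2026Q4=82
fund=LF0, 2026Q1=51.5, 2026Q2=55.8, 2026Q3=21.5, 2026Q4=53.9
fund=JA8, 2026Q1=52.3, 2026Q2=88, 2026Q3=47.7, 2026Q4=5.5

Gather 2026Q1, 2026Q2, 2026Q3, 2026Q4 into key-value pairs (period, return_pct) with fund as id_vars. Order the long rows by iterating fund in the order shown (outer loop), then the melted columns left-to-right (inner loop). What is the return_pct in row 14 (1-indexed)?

20 rows total (5 × 4). Row 14: index ⌊(14-1)/4⌋ = 3 into fund → LF0; (14-1) mod 4 = 1 into the melted columns → 2026Q2.
So row 14 is (LF0, 2026Q2, 55.8); return_pct = 55.8.

55.8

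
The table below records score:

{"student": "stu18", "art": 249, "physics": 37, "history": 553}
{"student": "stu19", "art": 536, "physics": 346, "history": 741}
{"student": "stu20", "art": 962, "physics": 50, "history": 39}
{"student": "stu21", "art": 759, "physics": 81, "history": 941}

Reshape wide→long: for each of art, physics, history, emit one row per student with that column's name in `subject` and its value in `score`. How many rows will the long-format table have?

12

4 student values × 3 melted columns = 12 rows.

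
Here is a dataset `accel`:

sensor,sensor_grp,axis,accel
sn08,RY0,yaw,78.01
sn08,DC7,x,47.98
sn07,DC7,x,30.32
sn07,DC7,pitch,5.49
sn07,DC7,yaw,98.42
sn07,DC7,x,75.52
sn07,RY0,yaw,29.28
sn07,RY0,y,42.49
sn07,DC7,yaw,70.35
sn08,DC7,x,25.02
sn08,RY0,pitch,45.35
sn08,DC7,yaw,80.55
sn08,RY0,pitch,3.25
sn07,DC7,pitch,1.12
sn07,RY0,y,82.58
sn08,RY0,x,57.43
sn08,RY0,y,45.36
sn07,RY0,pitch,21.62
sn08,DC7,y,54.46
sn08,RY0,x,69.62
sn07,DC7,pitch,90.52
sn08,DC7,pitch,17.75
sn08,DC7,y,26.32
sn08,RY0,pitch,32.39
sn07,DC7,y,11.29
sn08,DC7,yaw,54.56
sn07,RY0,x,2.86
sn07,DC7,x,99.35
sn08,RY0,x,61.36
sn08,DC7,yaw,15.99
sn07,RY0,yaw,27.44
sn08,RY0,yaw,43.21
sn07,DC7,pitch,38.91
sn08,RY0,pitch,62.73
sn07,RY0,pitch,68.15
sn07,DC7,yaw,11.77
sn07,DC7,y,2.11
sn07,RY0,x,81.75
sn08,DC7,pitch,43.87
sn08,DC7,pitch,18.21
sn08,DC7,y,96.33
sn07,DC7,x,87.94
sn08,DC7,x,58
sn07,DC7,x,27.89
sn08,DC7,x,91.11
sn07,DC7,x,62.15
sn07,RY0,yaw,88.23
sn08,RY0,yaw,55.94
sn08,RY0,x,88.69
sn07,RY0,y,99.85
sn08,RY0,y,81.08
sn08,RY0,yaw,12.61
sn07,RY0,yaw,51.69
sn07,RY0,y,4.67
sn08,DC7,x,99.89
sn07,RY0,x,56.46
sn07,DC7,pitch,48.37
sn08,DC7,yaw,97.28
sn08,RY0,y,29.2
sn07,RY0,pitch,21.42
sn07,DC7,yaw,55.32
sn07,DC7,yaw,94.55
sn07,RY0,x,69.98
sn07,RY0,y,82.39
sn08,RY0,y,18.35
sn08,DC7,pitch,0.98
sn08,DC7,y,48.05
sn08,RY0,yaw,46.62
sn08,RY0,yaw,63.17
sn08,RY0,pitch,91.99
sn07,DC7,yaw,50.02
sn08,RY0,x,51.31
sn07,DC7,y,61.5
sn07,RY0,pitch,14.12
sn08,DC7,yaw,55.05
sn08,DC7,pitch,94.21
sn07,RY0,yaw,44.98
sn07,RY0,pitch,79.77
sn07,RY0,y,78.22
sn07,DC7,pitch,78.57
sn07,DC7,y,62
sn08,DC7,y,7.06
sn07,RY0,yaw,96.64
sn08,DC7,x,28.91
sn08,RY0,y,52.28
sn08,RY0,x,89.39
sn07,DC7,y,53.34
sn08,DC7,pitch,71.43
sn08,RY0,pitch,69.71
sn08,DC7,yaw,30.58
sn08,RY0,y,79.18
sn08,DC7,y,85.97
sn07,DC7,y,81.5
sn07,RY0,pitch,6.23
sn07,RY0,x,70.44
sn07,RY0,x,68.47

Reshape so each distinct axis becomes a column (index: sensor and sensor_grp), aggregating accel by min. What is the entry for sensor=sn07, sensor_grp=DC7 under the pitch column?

1.12

Rows with sensor=sn07, sensor_grp=DC7 and axis=pitch: accel values are 5.49, 1.12, 90.52, 38.91, 48.37, 78.57.
min(5.49, 1.12, 90.52, 38.91, 48.37, 78.57) = 1.12.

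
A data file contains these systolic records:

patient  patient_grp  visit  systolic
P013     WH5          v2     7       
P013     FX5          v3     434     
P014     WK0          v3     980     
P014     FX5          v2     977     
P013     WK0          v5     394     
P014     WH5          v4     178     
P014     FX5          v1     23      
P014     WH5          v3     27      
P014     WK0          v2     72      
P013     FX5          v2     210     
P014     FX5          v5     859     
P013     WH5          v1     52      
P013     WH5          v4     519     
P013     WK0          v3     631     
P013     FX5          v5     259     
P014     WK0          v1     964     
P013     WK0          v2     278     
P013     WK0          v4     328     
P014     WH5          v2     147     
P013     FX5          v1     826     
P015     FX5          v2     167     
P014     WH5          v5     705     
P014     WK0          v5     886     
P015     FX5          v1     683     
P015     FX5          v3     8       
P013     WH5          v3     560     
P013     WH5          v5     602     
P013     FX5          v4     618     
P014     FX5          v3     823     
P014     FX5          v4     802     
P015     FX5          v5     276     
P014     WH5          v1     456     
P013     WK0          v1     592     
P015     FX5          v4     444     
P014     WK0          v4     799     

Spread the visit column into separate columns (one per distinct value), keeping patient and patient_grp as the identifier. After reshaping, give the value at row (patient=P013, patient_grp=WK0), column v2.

Wide layout: rows indexed by patient and patient_grp, columns are the 5 distinct visit values (v2, v3, v5, v4, v1).
Cell (patient=P013, patient_grp=WK0, visit=v2) draws from the long row where patient=P013, patient_grp=WK0 and visit=v2, which has systolic=278.

278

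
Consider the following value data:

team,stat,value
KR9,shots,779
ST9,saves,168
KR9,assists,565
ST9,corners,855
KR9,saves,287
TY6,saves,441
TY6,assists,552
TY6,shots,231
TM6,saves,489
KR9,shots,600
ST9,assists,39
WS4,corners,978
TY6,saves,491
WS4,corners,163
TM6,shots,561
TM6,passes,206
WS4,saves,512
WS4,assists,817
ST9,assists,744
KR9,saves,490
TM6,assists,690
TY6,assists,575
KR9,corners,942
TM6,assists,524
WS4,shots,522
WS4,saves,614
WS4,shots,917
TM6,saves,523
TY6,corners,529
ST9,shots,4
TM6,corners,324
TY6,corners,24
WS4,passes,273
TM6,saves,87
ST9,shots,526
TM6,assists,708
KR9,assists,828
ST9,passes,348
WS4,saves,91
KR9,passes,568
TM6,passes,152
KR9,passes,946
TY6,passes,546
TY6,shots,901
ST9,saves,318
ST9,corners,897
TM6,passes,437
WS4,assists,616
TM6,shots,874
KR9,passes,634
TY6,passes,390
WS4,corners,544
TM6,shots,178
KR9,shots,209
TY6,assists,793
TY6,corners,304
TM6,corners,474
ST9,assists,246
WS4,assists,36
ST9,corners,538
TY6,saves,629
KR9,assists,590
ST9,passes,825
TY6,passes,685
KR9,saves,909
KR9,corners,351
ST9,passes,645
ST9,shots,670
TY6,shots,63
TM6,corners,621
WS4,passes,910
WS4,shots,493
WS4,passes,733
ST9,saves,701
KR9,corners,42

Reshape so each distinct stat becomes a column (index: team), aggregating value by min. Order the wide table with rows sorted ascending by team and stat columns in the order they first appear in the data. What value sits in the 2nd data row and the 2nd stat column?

168

With rows sorted ascending by team, row 2 is team=ST9. stat columns in first-appearance order: shots, saves, assists, corners, passes; column 2 is saves.
Long rows with team=ST9, stat=saves: min(168, 318, 701) = 168.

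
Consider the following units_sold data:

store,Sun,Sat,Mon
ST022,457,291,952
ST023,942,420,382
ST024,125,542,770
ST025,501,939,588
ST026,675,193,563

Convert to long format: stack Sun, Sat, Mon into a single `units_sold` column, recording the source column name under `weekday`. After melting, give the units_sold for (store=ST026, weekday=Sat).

Unpivoting turns each (store, wide-column) pair into one long row.
The wide cell at row ST026, column Sat holds 193, so the long row (ST026, Sat) has units_sold=193.

193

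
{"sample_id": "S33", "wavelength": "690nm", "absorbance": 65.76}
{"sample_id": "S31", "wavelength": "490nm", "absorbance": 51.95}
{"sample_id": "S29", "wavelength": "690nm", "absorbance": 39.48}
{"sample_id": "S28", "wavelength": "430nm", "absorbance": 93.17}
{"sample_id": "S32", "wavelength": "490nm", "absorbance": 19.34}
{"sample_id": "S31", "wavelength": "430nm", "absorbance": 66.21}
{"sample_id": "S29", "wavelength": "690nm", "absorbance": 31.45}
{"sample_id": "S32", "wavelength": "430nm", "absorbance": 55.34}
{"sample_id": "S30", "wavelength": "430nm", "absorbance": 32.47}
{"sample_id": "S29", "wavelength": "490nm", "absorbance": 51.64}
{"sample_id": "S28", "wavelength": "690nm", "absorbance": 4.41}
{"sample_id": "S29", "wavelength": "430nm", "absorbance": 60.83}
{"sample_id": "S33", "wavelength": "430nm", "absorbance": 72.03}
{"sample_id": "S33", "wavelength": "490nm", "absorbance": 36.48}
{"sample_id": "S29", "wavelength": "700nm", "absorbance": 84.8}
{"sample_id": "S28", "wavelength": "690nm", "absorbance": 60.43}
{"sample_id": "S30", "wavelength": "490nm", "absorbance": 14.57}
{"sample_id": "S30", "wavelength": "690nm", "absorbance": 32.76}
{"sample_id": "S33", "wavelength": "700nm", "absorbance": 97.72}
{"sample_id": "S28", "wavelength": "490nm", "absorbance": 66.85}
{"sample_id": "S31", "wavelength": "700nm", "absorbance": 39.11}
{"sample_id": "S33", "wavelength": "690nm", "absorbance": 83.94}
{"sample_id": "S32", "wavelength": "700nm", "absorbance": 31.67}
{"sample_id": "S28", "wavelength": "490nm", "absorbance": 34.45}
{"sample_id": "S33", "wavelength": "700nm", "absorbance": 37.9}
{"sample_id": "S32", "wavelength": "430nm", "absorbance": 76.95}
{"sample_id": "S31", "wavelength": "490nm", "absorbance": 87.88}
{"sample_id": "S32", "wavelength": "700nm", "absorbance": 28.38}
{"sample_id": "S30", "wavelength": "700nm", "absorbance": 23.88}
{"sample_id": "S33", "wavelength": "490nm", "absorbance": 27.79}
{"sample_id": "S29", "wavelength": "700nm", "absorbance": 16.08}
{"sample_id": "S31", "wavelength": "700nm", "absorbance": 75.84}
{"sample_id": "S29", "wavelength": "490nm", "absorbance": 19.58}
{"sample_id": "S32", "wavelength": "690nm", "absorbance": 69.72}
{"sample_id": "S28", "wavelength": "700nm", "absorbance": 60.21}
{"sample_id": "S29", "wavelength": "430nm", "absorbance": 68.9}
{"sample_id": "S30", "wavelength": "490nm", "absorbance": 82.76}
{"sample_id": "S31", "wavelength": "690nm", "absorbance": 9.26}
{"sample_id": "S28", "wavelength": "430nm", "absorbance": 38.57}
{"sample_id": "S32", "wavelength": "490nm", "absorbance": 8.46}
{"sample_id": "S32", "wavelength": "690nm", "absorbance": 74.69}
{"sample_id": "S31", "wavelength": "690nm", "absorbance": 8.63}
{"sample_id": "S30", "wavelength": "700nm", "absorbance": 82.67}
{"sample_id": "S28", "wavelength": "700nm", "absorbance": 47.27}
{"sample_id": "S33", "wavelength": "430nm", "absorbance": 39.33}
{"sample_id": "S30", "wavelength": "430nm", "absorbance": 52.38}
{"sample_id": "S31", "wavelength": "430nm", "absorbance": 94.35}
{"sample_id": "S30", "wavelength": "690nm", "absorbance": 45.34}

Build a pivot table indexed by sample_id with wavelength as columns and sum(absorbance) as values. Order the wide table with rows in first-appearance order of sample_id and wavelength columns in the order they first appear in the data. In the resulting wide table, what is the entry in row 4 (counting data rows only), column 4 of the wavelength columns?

107.48

With rows in first-appearance order of sample_id, row 4 is sample_id=S28. wavelength columns in first-appearance order: 690nm, 490nm, 430nm, 700nm; column 4 is 700nm.
Long rows with sample_id=S28, wavelength=700nm: 60.21 + 47.27 = 107.48.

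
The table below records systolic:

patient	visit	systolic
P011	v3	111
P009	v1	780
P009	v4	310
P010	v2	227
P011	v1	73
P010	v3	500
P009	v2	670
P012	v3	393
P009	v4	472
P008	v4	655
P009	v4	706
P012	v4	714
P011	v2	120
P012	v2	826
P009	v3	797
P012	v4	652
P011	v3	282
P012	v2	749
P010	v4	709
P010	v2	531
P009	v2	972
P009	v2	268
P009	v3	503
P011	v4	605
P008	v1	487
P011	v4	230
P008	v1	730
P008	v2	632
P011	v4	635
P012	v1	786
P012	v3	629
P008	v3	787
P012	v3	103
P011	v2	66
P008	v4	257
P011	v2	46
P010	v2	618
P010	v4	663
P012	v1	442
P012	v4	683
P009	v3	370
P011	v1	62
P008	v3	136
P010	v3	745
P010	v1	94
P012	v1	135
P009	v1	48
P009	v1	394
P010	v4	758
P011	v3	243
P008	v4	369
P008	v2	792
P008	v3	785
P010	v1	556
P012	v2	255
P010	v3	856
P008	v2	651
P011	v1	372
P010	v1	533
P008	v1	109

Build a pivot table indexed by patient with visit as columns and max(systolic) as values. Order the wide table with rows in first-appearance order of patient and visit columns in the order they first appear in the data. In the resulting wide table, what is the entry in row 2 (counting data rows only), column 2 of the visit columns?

With rows in first-appearance order of patient, row 2 is patient=P009. visit columns in first-appearance order: v3, v1, v4, v2; column 2 is v1.
Long rows with patient=P009, visit=v1: max(780, 48, 394) = 780.

780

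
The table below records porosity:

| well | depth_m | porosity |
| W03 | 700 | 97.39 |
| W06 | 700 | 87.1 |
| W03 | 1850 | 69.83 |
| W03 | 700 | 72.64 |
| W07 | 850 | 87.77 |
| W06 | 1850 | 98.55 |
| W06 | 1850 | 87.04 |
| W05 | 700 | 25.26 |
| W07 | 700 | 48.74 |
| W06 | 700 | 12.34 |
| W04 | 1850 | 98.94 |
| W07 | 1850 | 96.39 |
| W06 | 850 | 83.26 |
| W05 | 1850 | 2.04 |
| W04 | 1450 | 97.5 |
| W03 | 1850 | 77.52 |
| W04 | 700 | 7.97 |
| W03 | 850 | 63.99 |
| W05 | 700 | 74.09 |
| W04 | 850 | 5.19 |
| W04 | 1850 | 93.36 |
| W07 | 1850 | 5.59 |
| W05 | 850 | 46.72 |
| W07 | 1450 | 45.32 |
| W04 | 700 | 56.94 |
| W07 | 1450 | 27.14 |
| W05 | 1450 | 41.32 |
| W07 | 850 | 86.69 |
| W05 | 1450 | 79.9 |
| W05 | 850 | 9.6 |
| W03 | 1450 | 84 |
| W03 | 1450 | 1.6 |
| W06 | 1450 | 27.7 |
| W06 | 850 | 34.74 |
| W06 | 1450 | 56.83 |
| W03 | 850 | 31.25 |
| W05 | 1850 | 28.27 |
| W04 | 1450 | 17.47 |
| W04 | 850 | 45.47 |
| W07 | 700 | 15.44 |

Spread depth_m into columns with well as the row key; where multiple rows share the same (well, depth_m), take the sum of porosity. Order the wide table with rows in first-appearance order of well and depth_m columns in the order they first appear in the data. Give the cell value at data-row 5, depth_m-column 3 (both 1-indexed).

50.66

With rows in first-appearance order of well, row 5 is well=W04. depth_m columns in first-appearance order: 700, 1850, 850, 1450; column 3 is 850.
Long rows with well=W04, depth_m=850: 5.19 + 45.47 = 50.66.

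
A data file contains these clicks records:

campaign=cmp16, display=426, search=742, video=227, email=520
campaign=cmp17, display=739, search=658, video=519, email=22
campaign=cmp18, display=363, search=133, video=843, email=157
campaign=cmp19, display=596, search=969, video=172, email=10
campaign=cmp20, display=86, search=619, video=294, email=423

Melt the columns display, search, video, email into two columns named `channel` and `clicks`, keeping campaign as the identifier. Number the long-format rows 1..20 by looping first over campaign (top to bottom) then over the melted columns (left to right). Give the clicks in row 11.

20 rows total (5 × 4). Row 11: index ⌊(11-1)/4⌋ = 2 into campaign → cmp18; (11-1) mod 4 = 2 into the melted columns → video.
So row 11 is (cmp18, video, 843); clicks = 843.

843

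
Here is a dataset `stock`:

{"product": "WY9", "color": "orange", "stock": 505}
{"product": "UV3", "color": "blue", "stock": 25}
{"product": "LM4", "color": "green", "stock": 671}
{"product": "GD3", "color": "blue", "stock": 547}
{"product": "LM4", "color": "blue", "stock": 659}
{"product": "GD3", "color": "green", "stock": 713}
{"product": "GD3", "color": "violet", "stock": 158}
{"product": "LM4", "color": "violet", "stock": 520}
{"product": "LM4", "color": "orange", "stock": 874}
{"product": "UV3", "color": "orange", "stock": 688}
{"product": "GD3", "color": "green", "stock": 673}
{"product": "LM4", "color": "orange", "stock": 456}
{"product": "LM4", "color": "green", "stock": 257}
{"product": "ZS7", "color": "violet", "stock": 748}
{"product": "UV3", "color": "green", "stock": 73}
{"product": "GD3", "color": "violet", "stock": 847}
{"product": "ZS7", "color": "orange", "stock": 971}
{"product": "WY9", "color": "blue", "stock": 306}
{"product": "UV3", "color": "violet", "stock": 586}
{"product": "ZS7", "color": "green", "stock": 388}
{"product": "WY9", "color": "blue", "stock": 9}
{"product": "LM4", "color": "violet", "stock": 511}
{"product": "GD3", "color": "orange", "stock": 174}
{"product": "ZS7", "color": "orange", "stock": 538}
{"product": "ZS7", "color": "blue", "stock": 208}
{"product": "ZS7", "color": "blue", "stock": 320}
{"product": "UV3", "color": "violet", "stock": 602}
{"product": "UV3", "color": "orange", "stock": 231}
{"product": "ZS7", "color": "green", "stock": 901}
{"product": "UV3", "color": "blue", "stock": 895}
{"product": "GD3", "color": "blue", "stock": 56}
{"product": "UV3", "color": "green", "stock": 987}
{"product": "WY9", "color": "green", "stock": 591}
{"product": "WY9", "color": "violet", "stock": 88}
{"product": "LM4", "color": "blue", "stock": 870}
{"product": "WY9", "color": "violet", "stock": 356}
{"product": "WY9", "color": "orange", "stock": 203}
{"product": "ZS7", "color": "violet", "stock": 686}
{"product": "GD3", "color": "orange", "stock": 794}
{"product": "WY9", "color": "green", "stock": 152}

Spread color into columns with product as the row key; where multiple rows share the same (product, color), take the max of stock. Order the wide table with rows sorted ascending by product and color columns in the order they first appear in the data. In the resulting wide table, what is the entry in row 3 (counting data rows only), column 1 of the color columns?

688

With rows sorted ascending by product, row 3 is product=UV3. color columns in first-appearance order: orange, blue, green, violet; column 1 is orange.
Long rows with product=UV3, color=orange: max(688, 231) = 688.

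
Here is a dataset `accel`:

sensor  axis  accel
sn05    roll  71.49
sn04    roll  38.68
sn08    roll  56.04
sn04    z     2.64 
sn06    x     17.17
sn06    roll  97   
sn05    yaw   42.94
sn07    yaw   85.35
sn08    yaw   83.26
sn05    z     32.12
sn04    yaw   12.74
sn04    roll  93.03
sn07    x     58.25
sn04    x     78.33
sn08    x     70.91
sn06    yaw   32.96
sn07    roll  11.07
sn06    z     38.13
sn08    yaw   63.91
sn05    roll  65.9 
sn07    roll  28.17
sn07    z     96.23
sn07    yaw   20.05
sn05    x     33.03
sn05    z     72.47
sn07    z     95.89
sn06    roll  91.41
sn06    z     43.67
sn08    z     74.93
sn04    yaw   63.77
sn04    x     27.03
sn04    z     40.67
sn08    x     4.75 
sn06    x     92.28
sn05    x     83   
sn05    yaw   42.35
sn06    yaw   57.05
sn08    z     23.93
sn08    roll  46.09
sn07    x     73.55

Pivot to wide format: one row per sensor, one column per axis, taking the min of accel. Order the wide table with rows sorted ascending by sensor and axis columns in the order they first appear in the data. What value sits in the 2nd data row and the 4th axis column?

With rows sorted ascending by sensor, row 2 is sensor=sn05. axis columns in first-appearance order: roll, z, x, yaw; column 4 is yaw.
Long rows with sensor=sn05, axis=yaw: min(42.94, 42.35) = 42.35.

42.35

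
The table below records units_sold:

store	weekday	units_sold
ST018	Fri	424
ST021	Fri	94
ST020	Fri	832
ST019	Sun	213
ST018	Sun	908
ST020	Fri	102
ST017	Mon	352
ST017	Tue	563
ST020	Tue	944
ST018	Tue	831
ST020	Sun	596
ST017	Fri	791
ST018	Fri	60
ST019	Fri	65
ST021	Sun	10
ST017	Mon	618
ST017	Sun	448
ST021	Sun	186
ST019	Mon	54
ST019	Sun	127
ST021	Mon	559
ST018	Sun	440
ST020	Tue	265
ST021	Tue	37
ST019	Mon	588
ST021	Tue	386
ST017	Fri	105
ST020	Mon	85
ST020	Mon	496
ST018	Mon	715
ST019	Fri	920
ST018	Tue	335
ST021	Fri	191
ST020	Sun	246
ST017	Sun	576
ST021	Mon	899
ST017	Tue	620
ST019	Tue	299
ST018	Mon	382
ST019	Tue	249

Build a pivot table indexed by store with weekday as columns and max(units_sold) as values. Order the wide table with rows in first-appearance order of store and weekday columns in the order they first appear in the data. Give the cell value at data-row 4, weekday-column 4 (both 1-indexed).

With rows in first-appearance order of store, row 4 is store=ST019. weekday columns in first-appearance order: Fri, Sun, Mon, Tue; column 4 is Tue.
Long rows with store=ST019, weekday=Tue: max(299, 249) = 299.

299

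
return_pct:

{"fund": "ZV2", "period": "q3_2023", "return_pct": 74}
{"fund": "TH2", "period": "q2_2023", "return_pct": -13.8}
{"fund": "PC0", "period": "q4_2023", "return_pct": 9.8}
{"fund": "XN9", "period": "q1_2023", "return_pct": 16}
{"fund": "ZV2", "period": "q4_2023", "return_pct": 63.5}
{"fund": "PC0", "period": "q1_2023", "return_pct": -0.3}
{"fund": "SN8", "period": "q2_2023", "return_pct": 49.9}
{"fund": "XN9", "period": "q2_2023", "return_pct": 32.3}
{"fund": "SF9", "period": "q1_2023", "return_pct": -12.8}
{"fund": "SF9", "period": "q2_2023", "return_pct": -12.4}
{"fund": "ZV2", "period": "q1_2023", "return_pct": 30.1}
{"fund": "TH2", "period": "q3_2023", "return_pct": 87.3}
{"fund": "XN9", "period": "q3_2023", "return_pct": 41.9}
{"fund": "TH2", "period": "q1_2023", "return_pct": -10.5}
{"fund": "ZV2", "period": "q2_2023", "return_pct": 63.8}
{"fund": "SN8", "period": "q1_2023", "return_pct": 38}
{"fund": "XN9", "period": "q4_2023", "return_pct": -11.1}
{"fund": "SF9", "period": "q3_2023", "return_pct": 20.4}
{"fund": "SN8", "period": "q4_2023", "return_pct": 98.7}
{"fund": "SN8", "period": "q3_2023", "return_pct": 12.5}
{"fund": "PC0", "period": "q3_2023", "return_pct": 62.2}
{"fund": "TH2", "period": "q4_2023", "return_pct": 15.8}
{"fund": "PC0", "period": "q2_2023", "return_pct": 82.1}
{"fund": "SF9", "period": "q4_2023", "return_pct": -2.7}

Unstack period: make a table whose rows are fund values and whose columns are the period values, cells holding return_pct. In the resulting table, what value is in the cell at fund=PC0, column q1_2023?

Wide layout: rows indexed by fund, columns are the 4 distinct period values (q3_2023, q2_2023, q4_2023, q1_2023).
Cell (fund=PC0, period=q1_2023) draws from the long row where fund=PC0 and period=q1_2023, which has return_pct=-0.3.

-0.3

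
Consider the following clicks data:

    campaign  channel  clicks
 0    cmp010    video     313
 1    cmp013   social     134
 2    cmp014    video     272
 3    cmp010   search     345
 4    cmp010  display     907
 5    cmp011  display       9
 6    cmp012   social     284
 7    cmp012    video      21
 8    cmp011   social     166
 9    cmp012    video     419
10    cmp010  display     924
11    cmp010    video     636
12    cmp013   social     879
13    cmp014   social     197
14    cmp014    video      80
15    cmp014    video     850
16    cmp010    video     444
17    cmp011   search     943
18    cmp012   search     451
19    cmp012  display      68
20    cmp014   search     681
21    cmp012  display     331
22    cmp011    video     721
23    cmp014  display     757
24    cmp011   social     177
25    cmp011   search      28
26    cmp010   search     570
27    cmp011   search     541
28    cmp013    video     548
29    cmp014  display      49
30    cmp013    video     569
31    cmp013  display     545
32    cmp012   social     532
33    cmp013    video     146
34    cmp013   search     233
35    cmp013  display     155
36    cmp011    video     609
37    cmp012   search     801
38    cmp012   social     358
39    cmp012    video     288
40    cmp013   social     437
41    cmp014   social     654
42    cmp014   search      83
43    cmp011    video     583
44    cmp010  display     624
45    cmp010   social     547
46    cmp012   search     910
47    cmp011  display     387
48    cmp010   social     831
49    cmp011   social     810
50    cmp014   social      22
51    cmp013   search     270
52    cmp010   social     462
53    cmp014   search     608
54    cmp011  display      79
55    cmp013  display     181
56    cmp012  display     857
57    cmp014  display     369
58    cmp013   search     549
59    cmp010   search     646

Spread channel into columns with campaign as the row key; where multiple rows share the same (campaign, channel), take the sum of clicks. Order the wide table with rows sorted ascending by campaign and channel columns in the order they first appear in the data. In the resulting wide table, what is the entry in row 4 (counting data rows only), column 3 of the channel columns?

With rows sorted ascending by campaign, row 4 is campaign=cmp013. channel columns in first-appearance order: video, social, search, display; column 3 is search.
Long rows with campaign=cmp013, channel=search: 233 + 270 + 549 = 1052.

1052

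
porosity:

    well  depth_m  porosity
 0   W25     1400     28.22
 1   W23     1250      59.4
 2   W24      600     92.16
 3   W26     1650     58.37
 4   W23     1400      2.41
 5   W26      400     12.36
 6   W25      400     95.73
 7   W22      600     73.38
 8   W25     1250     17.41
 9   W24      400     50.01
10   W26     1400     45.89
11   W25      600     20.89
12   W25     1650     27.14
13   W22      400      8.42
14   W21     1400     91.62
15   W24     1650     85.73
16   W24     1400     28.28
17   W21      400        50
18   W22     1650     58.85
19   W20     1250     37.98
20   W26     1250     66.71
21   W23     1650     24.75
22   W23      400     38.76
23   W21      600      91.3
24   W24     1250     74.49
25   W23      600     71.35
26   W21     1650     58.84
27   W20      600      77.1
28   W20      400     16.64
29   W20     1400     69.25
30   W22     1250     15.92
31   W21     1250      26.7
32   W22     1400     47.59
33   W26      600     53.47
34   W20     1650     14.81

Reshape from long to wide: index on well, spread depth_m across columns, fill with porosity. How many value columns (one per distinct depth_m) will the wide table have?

5 distinct depth_m values: 400, 600, 1250, 1400, 1650.

5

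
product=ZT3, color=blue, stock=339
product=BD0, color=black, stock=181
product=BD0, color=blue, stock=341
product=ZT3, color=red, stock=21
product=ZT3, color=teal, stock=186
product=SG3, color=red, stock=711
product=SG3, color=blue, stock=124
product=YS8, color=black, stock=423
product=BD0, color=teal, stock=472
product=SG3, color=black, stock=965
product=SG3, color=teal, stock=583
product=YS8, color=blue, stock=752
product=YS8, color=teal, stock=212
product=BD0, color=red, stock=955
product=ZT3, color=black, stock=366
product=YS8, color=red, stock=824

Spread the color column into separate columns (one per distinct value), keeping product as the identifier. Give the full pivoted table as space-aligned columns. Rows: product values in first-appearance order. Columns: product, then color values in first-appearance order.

Columns: product plus the 4 distinct color values (blue, black, red, teal).
For example, row ZT3 column blue takes stock=339 from the long row (ZT3, blue).

product  blue  black  red  teal
ZT3      339   366    21   186 
BD0      341   181    955  472 
SG3      124   965    711  583 
YS8      752   423    824  212 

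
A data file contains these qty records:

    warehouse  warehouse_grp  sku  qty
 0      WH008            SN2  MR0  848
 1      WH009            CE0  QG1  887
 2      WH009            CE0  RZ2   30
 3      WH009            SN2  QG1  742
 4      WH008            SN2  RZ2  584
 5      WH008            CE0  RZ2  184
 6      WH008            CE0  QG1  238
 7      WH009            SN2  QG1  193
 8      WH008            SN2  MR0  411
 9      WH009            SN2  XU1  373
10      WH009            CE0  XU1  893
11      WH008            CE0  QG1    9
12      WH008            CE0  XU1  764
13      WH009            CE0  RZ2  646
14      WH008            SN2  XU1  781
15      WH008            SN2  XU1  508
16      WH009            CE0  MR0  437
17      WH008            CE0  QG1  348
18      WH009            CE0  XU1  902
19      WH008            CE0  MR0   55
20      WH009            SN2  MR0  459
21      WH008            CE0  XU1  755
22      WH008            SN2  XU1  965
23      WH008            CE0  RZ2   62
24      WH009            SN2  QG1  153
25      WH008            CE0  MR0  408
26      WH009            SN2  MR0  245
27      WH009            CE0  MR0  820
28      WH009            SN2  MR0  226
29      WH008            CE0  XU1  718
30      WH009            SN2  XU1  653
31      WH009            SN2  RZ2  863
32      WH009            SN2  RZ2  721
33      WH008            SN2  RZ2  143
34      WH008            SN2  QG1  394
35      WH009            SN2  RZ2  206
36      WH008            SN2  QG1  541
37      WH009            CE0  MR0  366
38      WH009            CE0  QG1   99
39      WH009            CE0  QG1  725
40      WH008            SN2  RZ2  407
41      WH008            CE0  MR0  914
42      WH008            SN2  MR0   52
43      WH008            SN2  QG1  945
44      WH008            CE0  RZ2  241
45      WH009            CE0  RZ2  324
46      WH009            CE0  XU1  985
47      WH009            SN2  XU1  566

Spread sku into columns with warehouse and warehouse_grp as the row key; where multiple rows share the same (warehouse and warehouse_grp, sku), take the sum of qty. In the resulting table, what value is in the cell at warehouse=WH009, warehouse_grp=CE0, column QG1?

1711

Rows with warehouse=WH009, warehouse_grp=CE0 and sku=QG1: qty values are 887, 99, 725.
887 + 99 + 725 = 1711.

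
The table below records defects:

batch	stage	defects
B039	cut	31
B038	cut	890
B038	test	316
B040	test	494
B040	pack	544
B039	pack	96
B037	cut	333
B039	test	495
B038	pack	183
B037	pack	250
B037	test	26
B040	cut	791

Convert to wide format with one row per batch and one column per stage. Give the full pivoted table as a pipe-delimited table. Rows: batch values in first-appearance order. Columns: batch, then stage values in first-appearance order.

Columns: batch plus the 3 distinct stage values (cut, test, pack).
For example, row B039 column cut takes defects=31 from the long row (B039, cut).

| batch | cut | test | pack |
| B039 | 31 | 495 | 96 |
| B038 | 890 | 316 | 183 |
| B040 | 791 | 494 | 544 |
| B037 | 333 | 26 | 250 |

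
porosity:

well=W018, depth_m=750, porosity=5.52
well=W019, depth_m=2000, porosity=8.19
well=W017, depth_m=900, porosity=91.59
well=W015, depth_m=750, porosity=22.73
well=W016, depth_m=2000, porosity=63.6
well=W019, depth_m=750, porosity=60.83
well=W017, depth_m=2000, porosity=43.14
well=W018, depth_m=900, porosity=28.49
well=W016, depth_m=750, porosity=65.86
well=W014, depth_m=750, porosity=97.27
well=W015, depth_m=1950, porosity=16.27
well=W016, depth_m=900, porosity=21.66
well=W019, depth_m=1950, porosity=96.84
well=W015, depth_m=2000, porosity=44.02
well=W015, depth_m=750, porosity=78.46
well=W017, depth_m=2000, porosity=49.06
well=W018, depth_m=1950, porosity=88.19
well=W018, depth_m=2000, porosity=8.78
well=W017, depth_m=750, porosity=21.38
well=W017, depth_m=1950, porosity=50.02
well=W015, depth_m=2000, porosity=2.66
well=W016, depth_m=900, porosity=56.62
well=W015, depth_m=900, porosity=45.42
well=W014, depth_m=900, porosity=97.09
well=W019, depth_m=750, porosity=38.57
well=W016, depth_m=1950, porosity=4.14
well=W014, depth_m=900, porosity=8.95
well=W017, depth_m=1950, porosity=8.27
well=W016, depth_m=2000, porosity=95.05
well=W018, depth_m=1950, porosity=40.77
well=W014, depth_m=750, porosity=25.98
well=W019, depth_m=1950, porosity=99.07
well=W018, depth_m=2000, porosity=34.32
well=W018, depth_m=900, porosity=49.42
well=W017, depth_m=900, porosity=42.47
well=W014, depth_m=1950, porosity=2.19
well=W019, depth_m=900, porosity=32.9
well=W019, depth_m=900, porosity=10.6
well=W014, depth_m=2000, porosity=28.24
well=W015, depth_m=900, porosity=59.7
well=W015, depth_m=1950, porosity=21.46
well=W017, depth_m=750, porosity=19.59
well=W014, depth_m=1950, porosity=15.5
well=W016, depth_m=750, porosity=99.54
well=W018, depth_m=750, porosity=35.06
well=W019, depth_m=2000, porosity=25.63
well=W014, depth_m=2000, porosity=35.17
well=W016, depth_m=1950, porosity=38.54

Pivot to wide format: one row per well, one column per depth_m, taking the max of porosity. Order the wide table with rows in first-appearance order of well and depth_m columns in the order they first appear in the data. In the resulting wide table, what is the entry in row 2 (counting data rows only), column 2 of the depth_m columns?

25.63

With rows in first-appearance order of well, row 2 is well=W019. depth_m columns in first-appearance order: 750, 2000, 900, 1950; column 2 is 2000.
Long rows with well=W019, depth_m=2000: max(8.19, 25.63) = 25.63.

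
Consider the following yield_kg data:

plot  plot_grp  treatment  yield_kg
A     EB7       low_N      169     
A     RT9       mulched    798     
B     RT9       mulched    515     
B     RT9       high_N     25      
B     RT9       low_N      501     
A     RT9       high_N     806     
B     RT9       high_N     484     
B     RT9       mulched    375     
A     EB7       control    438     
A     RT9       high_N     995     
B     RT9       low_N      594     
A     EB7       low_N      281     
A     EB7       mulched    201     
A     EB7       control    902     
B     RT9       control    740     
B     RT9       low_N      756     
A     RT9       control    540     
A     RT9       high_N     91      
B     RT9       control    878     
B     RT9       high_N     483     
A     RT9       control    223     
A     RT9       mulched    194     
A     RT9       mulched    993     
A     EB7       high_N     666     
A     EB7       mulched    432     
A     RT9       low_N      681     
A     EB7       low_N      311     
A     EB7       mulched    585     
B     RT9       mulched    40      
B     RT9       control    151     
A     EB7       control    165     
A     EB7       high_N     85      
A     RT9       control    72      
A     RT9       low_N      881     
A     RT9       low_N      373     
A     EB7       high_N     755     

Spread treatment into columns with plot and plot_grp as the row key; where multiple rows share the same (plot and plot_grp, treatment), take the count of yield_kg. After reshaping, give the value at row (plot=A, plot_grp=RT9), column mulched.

3

Rows with plot=A, plot_grp=RT9 and treatment=mulched: yield_kg values are 798, 194, 993.
3 rows match — count = 3.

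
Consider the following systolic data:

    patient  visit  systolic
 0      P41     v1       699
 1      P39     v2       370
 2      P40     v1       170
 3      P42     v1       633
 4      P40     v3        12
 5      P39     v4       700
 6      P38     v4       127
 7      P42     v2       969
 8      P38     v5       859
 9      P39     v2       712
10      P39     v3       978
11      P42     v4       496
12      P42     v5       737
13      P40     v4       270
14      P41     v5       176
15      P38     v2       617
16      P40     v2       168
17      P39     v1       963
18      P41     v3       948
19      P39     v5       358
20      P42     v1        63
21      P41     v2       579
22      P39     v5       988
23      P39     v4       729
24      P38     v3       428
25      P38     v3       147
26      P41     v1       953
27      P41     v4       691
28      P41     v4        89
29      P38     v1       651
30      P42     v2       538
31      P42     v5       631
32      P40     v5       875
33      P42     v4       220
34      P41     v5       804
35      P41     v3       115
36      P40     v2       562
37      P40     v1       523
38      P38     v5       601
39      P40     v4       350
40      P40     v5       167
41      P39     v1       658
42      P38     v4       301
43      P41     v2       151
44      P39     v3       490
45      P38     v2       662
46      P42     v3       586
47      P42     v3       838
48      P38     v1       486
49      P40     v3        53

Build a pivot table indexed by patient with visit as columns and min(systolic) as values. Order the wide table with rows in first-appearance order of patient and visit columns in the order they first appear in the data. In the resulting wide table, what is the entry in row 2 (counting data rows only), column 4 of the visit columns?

With rows in first-appearance order of patient, row 2 is patient=P39. visit columns in first-appearance order: v1, v2, v3, v4, v5; column 4 is v4.
Long rows with patient=P39, visit=v4: min(700, 729) = 700.

700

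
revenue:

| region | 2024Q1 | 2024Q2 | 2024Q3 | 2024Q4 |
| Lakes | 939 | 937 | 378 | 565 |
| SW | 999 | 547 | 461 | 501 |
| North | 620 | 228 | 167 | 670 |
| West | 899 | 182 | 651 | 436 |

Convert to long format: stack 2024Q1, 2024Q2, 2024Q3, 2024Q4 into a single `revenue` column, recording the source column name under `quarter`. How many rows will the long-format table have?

4 region values × 4 melted columns = 16 rows.

16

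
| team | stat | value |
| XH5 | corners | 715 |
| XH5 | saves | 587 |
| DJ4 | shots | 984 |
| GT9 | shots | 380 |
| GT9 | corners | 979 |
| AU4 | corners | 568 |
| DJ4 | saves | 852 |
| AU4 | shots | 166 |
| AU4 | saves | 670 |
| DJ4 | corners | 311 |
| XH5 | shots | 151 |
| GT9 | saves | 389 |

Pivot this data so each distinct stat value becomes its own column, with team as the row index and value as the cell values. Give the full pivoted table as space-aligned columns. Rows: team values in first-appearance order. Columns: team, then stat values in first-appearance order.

Columns: team plus the 3 distinct stat values (corners, saves, shots).
For example, row XH5 column corners takes value=715 from the long row (XH5, corners).

team  corners  saves  shots
XH5   715      587    151  
DJ4   311      852    984  
GT9   979      389    380  
AU4   568      670    166  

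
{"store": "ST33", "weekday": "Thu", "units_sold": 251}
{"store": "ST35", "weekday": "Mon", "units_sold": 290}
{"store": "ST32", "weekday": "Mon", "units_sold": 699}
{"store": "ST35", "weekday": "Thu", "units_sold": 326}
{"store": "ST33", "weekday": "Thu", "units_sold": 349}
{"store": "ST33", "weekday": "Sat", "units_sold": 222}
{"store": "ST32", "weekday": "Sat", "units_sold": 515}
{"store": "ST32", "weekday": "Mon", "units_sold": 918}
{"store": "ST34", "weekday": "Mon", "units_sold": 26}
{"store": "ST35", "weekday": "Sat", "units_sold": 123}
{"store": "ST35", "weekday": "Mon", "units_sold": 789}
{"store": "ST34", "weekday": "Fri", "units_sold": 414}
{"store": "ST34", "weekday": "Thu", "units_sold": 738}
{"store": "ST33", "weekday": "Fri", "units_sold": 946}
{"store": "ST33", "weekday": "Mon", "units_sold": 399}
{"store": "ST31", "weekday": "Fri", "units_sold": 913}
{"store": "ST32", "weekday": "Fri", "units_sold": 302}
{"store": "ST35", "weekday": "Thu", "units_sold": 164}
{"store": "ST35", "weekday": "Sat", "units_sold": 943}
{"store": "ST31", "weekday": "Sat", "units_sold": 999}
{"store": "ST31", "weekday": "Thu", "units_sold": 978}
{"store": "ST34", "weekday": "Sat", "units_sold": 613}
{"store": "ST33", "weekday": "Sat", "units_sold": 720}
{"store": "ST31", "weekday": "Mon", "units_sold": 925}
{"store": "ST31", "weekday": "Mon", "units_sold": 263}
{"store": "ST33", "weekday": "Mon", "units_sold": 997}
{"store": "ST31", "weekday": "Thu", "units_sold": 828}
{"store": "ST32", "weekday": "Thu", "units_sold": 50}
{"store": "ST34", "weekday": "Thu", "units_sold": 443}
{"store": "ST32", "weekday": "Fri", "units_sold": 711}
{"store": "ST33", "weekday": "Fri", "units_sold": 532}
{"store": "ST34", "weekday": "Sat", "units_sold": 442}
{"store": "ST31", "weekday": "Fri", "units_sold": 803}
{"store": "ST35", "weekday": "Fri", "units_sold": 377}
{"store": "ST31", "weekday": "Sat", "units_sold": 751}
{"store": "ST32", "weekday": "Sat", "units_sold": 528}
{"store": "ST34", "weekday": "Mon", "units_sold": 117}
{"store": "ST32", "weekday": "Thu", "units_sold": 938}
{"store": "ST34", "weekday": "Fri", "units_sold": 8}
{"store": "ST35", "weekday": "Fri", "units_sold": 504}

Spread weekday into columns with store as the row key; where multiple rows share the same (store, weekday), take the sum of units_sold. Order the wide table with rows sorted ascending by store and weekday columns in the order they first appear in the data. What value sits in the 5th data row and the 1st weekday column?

With rows sorted ascending by store, row 5 is store=ST35. weekday columns in first-appearance order: Thu, Mon, Sat, Fri; column 1 is Thu.
Long rows with store=ST35, weekday=Thu: 326 + 164 = 490.

490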